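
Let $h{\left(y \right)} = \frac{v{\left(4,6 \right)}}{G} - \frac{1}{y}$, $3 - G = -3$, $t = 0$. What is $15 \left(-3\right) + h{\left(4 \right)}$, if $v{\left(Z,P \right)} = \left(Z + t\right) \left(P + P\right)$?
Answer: $- \frac{149}{4} \approx -37.25$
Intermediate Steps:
$G = 6$ ($G = 3 - -3 = 3 + 3 = 6$)
$v{\left(Z,P \right)} = 2 P Z$ ($v{\left(Z,P \right)} = \left(Z + 0\right) \left(P + P\right) = Z 2 P = 2 P Z$)
$h{\left(y \right)} = 8 - \frac{1}{y}$ ($h{\left(y \right)} = \frac{2 \cdot 6 \cdot 4}{6} - \frac{1}{y} = 48 \cdot \frac{1}{6} - \frac{1}{y} = 8 - \frac{1}{y}$)
$15 \left(-3\right) + h{\left(4 \right)} = 15 \left(-3\right) + \left(8 - \frac{1}{4}\right) = -45 + \left(8 - \frac{1}{4}\right) = -45 + \frac{31}{4} = - \frac{149}{4}$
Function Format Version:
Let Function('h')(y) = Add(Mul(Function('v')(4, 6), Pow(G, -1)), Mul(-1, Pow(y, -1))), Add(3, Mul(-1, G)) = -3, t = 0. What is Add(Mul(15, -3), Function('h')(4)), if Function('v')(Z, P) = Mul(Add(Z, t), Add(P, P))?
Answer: Rational(-149, 4) ≈ -37.250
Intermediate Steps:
G = 6 (G = Add(3, Mul(-1, -3)) = Add(3, 3) = 6)
Function('v')(Z, P) = Mul(2, P, Z) (Function('v')(Z, P) = Mul(Add(Z, 0), Add(P, P)) = Mul(Z, Mul(2, P)) = Mul(2, P, Z))
Function('h')(y) = Add(8, Mul(-1, Pow(y, -1))) (Function('h')(y) = Add(Mul(Mul(2, 6, 4), Pow(6, -1)), Mul(-1, Pow(y, -1))) = Add(Mul(48, Rational(1, 6)), Mul(-1, Pow(y, -1))) = Add(8, Mul(-1, Pow(y, -1))))
Add(Mul(15, -3), Function('h')(4)) = Add(Mul(15, -3), Add(8, Mul(-1, Pow(4, -1)))) = Add(-45, Add(8, Mul(-1, Rational(1, 4)))) = Add(-45, Add(8, Rational(-1, 4))) = Add(-45, Rational(31, 4)) = Rational(-149, 4)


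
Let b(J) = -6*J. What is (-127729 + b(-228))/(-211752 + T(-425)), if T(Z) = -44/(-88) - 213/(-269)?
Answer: 67982218/113921881 ≈ 0.59674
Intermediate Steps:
T(Z) = 695/538 (T(Z) = -44*(-1/88) - 213*(-1/269) = ½ + 213/269 = 695/538)
(-127729 + b(-228))/(-211752 + T(-425)) = (-127729 - 6*(-228))/(-211752 + 695/538) = (-127729 + 1368)/(-113921881/538) = -126361*(-538/113921881) = 67982218/113921881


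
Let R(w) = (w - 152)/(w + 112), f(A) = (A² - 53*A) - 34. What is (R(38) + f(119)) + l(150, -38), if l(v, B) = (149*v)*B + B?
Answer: -21037969/25 ≈ -8.4152e+5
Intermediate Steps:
f(A) = -34 + A² - 53*A
l(v, B) = B + 149*B*v (l(v, B) = 149*B*v + B = B + 149*B*v)
R(w) = (-152 + w)/(112 + w)
(R(38) + f(119)) + l(150, -38) = ((-152 + 38)/(112 + 38) + (-34 + 119² - 53*119)) - 38*(1 + 149*150) = (-114/150 + (-34 + 14161 - 6307)) - 38*(1 + 22350) = ((1/150)*(-114) + 7820) - 38*22351 = (-19/25 + 7820) - 849338 = 195481/25 - 849338 = -21037969/25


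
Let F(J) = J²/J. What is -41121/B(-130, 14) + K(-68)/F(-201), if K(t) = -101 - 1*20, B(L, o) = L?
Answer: 8281051/26130 ≈ 316.92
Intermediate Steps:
K(t) = -121 (K(t) = -101 - 20 = -121)
F(J) = J
-41121/B(-130, 14) + K(-68)/F(-201) = -41121/(-130) - 121/(-201) = -41121*(-1/130) - 121*(-1/201) = 41121/130 + 121/201 = 8281051/26130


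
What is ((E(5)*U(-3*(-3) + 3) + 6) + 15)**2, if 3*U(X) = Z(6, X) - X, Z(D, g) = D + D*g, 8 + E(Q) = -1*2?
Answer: 39601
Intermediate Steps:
E(Q) = -10 (E(Q) = -8 - 1*2 = -8 - 2 = -10)
U(X) = 2 + 5*X/3 (U(X) = (6*(1 + X) - X)/3 = ((6 + 6*X) - X)/3 = (6 + 5*X)/3 = 2 + 5*X/3)
((E(5)*U(-3*(-3) + 3) + 6) + 15)**2 = ((-10*(2 + 5*(-3*(-3) + 3)/3) + 6) + 15)**2 = ((-10*(2 + 5*(9 + 3)/3) + 6) + 15)**2 = ((-10*(2 + (5/3)*12) + 6) + 15)**2 = ((-10*(2 + 20) + 6) + 15)**2 = ((-10*22 + 6) + 15)**2 = ((-220 + 6) + 15)**2 = (-214 + 15)**2 = (-199)**2 = 39601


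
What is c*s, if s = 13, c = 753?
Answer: 9789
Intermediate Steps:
c*s = 753*13 = 9789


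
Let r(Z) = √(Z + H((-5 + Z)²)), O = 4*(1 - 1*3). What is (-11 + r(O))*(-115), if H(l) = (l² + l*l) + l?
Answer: 1265 - 115*√57283 ≈ -26259.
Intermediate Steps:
H(l) = l + 2*l² (H(l) = (l² + l²) + l = 2*l² + l = l + 2*l²)
O = -8 (O = 4*(1 - 3) = 4*(-2) = -8)
r(Z) = √(Z + (-5 + Z)²*(1 + 2*(-5 + Z)²))
(-11 + r(O))*(-115) = (-11 + √(-8 + (-5 - 8)² + 2*(-5 - 8)⁴))*(-115) = (-11 + √(-8 + (-13)² + 2*(-13)⁴))*(-115) = (-11 + √(-8 + 169 + 2*28561))*(-115) = (-11 + √(-8 + 169 + 57122))*(-115) = (-11 + √57283)*(-115) = 1265 - 115*√57283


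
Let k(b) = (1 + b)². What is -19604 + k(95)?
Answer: -10388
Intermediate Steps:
-19604 + k(95) = -19604 + (1 + 95)² = -19604 + 96² = -19604 + 9216 = -10388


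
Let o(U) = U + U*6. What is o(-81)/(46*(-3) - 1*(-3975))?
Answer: -189/1279 ≈ -0.14777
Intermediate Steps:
o(U) = 7*U (o(U) = U + 6*U = 7*U)
o(-81)/(46*(-3) - 1*(-3975)) = (7*(-81))/(46*(-3) - 1*(-3975)) = -567/(-138 + 3975) = -567/3837 = -567*1/3837 = -189/1279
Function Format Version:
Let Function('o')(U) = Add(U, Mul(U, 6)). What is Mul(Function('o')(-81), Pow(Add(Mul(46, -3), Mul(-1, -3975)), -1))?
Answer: Rational(-189, 1279) ≈ -0.14777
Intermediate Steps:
Function('o')(U) = Mul(7, U) (Function('o')(U) = Add(U, Mul(6, U)) = Mul(7, U))
Mul(Function('o')(-81), Pow(Add(Mul(46, -3), Mul(-1, -3975)), -1)) = Mul(Mul(7, -81), Pow(Add(Mul(46, -3), Mul(-1, -3975)), -1)) = Mul(-567, Pow(Add(-138, 3975), -1)) = Mul(-567, Pow(3837, -1)) = Mul(-567, Rational(1, 3837)) = Rational(-189, 1279)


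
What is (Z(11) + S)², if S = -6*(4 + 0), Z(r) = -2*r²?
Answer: 70756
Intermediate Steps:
S = -24 (S = -6*4 = -24)
(Z(11) + S)² = (-2*11² - 24)² = (-2*121 - 24)² = (-242 - 24)² = (-266)² = 70756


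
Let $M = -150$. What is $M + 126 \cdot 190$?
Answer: $23790$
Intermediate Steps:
$M + 126 \cdot 190 = -150 + 126 \cdot 190 = -150 + 23940 = 23790$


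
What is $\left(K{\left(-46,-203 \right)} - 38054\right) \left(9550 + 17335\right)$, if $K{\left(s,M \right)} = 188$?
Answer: $-1018027410$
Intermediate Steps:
$\left(K{\left(-46,-203 \right)} - 38054\right) \left(9550 + 17335\right) = \left(188 - 38054\right) \left(9550 + 17335\right) = \left(-37866\right) 26885 = -1018027410$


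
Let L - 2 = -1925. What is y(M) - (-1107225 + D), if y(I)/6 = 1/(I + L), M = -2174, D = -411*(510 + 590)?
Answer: 6388554519/4097 ≈ 1.5593e+6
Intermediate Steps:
D = -452100 (D = -411*1100 = -452100)
L = -1923 (L = 2 - 1925 = -1923)
y(I) = 6/(-1923 + I) (y(I) = 6/(I - 1923) = 6/(-1923 + I))
y(M) - (-1107225 + D) = 6/(-1923 - 2174) - (-1107225 - 452100) = 6/(-4097) - 1*(-1559325) = 6*(-1/4097) + 1559325 = -6/4097 + 1559325 = 6388554519/4097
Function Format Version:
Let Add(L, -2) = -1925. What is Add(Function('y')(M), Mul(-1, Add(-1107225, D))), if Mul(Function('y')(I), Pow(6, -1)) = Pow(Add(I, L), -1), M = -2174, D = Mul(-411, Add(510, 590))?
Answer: Rational(6388554519, 4097) ≈ 1.5593e+6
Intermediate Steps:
D = -452100 (D = Mul(-411, 1100) = -452100)
L = -1923 (L = Add(2, -1925) = -1923)
Function('y')(I) = Mul(6, Pow(Add(-1923, I), -1)) (Function('y')(I) = Mul(6, Pow(Add(I, -1923), -1)) = Mul(6, Pow(Add(-1923, I), -1)))
Add(Function('y')(M), Mul(-1, Add(-1107225, D))) = Add(Mul(6, Pow(Add(-1923, -2174), -1)), Mul(-1, Add(-1107225, -452100))) = Add(Mul(6, Pow(-4097, -1)), Mul(-1, -1559325)) = Add(Mul(6, Rational(-1, 4097)), 1559325) = Add(Rational(-6, 4097), 1559325) = Rational(6388554519, 4097)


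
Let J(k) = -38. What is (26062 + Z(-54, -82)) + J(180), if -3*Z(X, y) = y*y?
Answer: 71348/3 ≈ 23783.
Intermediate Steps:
Z(X, y) = -y²/3 (Z(X, y) = -y*y/3 = -y²/3)
(26062 + Z(-54, -82)) + J(180) = (26062 - ⅓*(-82)²) - 38 = (26062 - ⅓*6724) - 38 = (26062 - 6724/3) - 38 = 71462/3 - 38 = 71348/3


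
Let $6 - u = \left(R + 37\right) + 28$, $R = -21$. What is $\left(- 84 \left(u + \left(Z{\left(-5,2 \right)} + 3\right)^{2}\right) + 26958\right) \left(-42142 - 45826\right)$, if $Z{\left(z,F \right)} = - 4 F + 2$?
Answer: $-2585731392$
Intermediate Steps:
$Z{\left(z,F \right)} = 2 - 4 F$
$u = -38$ ($u = 6 - \left(\left(-21 + 37\right) + 28\right) = 6 - \left(16 + 28\right) = 6 - 44 = -38$)
$\left(- 84 \left(u + \left(Z{\left(-5,2 \right)} + 3\right)^{2}\right) + 26958\right) \left(-42142 - 45826\right) = \left(- 84 \left(-38 + \left(\left(2 - 8\right) + 3\right)^{2}\right) + 26958\right) \left(-42142 - 45826\right) = \left(- 84 \left(-38 + \left(\left(2 - 8\right) + 3\right)^{2}\right) + 26958\right) \left(-87968\right) = \left(- 84 \left(-38 + \left(-6 + 3\right)^{2}\right) + 26958\right) \left(-87968\right) = \left(- 84 \left(-38 + \left(-3\right)^{2}\right) + 26958\right) \left(-87968\right) = \left(- 84 \left(-38 + 9\right) + 26958\right) \left(-87968\right) = \left(\left(-84\right) \left(-29\right) + 26958\right) \left(-87968\right) = \left(2436 + 26958\right) \left(-87968\right) = 29394 \left(-87968\right) = -2585731392$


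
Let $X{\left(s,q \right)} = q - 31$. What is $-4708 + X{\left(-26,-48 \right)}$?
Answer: $-4787$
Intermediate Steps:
$X{\left(s,q \right)} = -31 + q$
$-4708 + X{\left(-26,-48 \right)} = -4708 - 79 = -4787$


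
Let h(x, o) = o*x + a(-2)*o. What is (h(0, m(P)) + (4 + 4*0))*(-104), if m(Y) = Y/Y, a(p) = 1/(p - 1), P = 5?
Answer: -1144/3 ≈ -381.33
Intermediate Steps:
a(p) = 1/(-1 + p)
m(Y) = 1
h(x, o) = -o/3 + o*x (h(x, o) = o*x + o/(-1 - 2) = o*x + o/(-3) = o*x - o/3 = -o/3 + o*x)
(h(0, m(P)) + (4 + 4*0))*(-104) = (1*(-⅓ + 0) + (4 + 4*0))*(-104) = (1*(-⅓) + (4 + 0))*(-104) = (-⅓ + 4)*(-104) = (11/3)*(-104) = -1144/3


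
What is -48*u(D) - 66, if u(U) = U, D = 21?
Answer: -1074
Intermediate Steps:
-48*u(D) - 66 = -48*21 - 66 = -1008 - 66 = -1074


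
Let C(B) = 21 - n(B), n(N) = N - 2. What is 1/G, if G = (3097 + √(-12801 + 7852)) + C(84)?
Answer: 3036/9222245 - 7*I*√101/9222245 ≈ 0.0003292 - 7.6282e-6*I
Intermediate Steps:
n(N) = -2 + N
C(B) = 23 - B (C(B) = 21 - (-2 + B) = 21 + (2 - B) = 23 - B)
G = 3036 + 7*I*√101 (G = (3097 + √(-12801 + 7852)) + (23 - 1*84) = (3097 + √(-4949)) + (23 - 84) = (3097 + 7*I*√101) - 61 = 3036 + 7*I*√101 ≈ 3036.0 + 70.349*I)
1/G = 1/(3036 + 7*I*√101)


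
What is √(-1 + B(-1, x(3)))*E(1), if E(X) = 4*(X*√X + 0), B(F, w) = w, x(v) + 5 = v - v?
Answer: 4*I*√6 ≈ 9.798*I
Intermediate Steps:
x(v) = -5 (x(v) = -5 + (v - v) = -5 + 0 = -5)
E(X) = 4*X^(3/2) (E(X) = 4*(X^(3/2) + 0) = 4*X^(3/2))
√(-1 + B(-1, x(3)))*E(1) = √(-1 - 5)*(4*1^(3/2)) = √(-6)*(4*1) = (I*√6)*4 = 4*I*√6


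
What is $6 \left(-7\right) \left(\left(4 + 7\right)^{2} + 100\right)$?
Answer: $-9282$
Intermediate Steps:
$6 \left(-7\right) \left(\left(4 + 7\right)^{2} + 100\right) = - 42 \left(11^{2} + 100\right) = - 42 \left(121 + 100\right) = \left(-42\right) 221 = -9282$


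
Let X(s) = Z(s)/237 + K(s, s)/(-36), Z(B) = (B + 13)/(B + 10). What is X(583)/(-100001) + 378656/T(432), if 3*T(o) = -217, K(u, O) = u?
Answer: -191582004301435423/36597242368764 ≈ -5234.9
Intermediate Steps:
Z(B) = (13 + B)/(10 + B)
X(s) = -s/36 + (13 + s)/(237*(10 + s)) (X(s) = ((13 + s)/(10 + s))/237 + s/(-36) = ((13 + s)/(10 + s))*(1/237) + s*(-1/36) = (13 + s)/(237*(10 + s)) - s/36 = -s/36 + (13 + s)/(237*(10 + s)))
T(o) = -217/3 (T(o) = (⅓)*(-217) = -217/3)
X(583)/(-100001) + 378656/T(432) = ((156 - 778*583 - 79*583²)/(2844*(10 + 583)))/(-100001) + 378656/(-217/3) = ((1/2844)*(156 - 453574 - 79*339889)/593)*(-1/100001) + 378656*(-3/217) = ((1/2844)*(1/593)*(156 - 453574 - 26851231))*(-1/100001) - 1135968/217 = ((1/2844)*(1/593)*(-27304649))*(-1/100001) - 1135968/217 = -27304649/1686492*(-1/100001) - 1135968/217 = 27304649/168650886492 - 1135968/217 = -191582004301435423/36597242368764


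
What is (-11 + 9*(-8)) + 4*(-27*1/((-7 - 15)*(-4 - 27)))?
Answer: -28357/341 ≈ -83.158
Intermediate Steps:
(-11 + 9*(-8)) + 4*(-27*1/((-7 - 15)*(-4 - 27))) = (-11 - 72) + 4*(-27/((-22*(-31)))) = -83 + 4*(-27/682) = -83 - 54/341 = -28357/341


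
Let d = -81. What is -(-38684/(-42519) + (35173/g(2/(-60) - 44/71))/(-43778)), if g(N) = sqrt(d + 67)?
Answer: -38684/42519 - 35173*I*sqrt(14)/612892 ≈ -0.90981 - 0.21473*I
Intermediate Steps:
g(N) = I*sqrt(14) (g(N) = sqrt(-81 + 67) = sqrt(-14) = I*sqrt(14))
-(-38684/(-42519) + (35173/g(2/(-60) - 44/71))/(-43778)) = -(-38684/(-42519) + (35173/((I*sqrt(14))))/(-43778)) = -(-38684*(-1/42519) + (35173*(-I*sqrt(14)/14))*(-1/43778)) = -(38684/42519 - 35173*I*sqrt(14)/14*(-1/43778)) = -(38684/42519 + 35173*I*sqrt(14)/612892) = -38684/42519 - 35173*I*sqrt(14)/612892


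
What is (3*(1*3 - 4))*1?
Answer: -3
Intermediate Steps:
(3*(1*3 - 4))*1 = (3*(3 - 4))*1 = (3*(-1))*1 = -3*1 = -3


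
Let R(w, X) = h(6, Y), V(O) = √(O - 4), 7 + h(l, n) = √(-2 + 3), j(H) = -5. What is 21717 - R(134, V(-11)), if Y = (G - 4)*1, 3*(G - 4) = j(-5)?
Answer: 21723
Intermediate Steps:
G = 7/3 (G = 4 + (⅓)*(-5) = 4 - 5/3 = 7/3 ≈ 2.3333)
Y = -5/3 (Y = (7/3 - 4)*1 = -5/3*1 = -5/3 ≈ -1.6667)
h(l, n) = -6 (h(l, n) = -7 + √(-2 + 3) = -7 + √1 = -7 + 1 = -6)
V(O) = √(-4 + O)
R(w, X) = -6
21717 - R(134, V(-11)) = 21717 - 1*(-6) = 21717 + 6 = 21723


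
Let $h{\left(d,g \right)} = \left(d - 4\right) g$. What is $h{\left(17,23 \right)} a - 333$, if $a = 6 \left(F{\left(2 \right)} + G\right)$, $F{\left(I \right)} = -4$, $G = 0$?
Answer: $-7509$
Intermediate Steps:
$h{\left(d,g \right)} = g \left(-4 + d\right)$ ($h{\left(d,g \right)} = \left(-4 + d\right) g = g \left(-4 + d\right)$)
$a = -24$ ($a = 6 \left(-4 + 0\right) = 6 \left(-4\right) = -24$)
$h{\left(17,23 \right)} a - 333 = 23 \left(-4 + 17\right) \left(-24\right) - 333 = 23 \cdot 13 \left(-24\right) - 333 = 299 \left(-24\right) - 333 = -7176 - 333 = -7509$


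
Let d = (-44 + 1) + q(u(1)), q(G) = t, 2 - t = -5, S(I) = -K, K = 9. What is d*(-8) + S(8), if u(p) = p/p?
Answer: 279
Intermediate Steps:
u(p) = 1
S(I) = -9 (S(I) = -1*9 = -9)
t = 7 (t = 2 - 1*(-5) = 2 + 5 = 7)
q(G) = 7
d = -36 (d = (-44 + 1) + 7 = -43 + 7 = -36)
d*(-8) + S(8) = -36*(-8) - 9 = 288 - 9 = 279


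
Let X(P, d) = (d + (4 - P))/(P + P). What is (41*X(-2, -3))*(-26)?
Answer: 1599/2 ≈ 799.50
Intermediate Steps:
X(P, d) = (4 + d - P)/(2*P) (X(P, d) = (4 + d - P)/((2*P)) = (4 + d - P)*(1/(2*P)) = (4 + d - P)/(2*P))
(41*X(-2, -3))*(-26) = (41*((1/2)*(4 - 3 - 1*(-2))/(-2)))*(-26) = (41*((1/2)*(-1/2)*(4 - 3 + 2)))*(-26) = (41*((1/2)*(-1/2)*3))*(-26) = (41*(-3/4))*(-26) = -123/4*(-26) = 1599/2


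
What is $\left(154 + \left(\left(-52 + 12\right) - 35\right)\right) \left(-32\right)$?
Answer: $-2528$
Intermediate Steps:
$\left(154 + \left(\left(-52 + 12\right) - 35\right)\right) \left(-32\right) = \left(154 - 75\right) \left(-32\right) = 79 \left(-32\right) = -2528$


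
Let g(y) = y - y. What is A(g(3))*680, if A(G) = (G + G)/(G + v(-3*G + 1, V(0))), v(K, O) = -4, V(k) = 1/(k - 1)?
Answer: 0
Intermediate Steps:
V(k) = 1/(-1 + k)
g(y) = 0
A(G) = 2*G/(-4 + G) (A(G) = (G + G)/(G - 4) = (2*G)/(-4 + G) = 2*G/(-4 + G))
A(g(3))*680 = (2*0/(-4 + 0))*680 = (2*0/(-4))*680 = (2*0*(-1/4))*680 = 0*680 = 0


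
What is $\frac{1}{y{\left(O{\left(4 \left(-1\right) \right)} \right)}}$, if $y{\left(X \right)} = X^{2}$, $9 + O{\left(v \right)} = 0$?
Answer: $\frac{1}{81} \approx 0.012346$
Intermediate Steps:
$O{\left(v \right)} = -9$ ($O{\left(v \right)} = -9 + 0 = -9$)
$\frac{1}{y{\left(O{\left(4 \left(-1\right) \right)} \right)}} = \frac{1}{\left(-9\right)^{2}} = \frac{1}{81}$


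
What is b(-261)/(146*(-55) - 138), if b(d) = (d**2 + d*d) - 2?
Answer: -17030/1021 ≈ -16.680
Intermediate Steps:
b(d) = -2 + 2*d**2 (b(d) = (d**2 + d**2) - 2 = 2*d**2 - 2 = -2 + 2*d**2)
b(-261)/(146*(-55) - 138) = (-2 + 2*(-261)**2)/(146*(-55) - 138) = (-2 + 2*68121)/(-8030 - 138) = (-2 + 136242)/(-8168) = 136240*(-1/8168) = -17030/1021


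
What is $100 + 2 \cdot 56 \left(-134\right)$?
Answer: $-14908$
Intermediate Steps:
$100 + 2 \cdot 56 \left(-134\right) = 100 + 112 \left(-134\right) = 100 - 15008 = -14908$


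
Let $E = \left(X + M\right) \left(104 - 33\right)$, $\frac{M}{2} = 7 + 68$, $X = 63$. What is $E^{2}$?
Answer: $228705129$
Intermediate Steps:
$M = 150$ ($M = 2 \left(7 + 68\right) = 2 \cdot 75 = 150$)
$E = 15123$ ($E = \left(63 + 150\right) \left(104 - 33\right) = 213 \left(104 - 33\right) = 213 \cdot 71 = 15123$)
$E^{2} = 15123^{2} = 228705129$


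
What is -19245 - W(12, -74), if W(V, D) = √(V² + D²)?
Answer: -19245 - 2*√1405 ≈ -19320.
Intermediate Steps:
W(V, D) = √(D² + V²)
-19245 - W(12, -74) = -19245 - √((-74)² + 12²) = -19245 - √(5476 + 144) = -19245 - √5620 = -19245 - 2*√1405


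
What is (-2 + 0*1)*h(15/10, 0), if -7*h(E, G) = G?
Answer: 0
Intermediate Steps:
h(E, G) = -G/7
(-2 + 0*1)*h(15/10, 0) = (-2 + 0*1)*(-1/7*0) = (-2 + 0)*0 = -2*0 = 0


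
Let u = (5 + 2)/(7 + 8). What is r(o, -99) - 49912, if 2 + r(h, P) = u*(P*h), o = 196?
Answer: -294846/5 ≈ -58969.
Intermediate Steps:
u = 7/15 ≈ 0.46667
r(h, P) = -2 + 7*P*h/15 (r(h, P) = -2 + 7*(P*h)/15 = -2 + 7*P*h/15)
r(o, -99) - 49912 = (-2 + (7/15)*(-99)*196) - 49912 = (-2 - 45276/5) - 49912 = -45286/5 - 49912 = -294846/5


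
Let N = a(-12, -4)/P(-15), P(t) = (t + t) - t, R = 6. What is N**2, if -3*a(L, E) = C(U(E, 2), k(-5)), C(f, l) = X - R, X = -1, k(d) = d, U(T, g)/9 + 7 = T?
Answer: 49/2025 ≈ 0.024198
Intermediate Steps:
U(T, g) = -63 + 9*T
C(f, l) = -7 (C(f, l) = -1 - 1*6 = -1 - 6 = -7)
a(L, E) = 7/3 (a(L, E) = -1/3*(-7) = 7/3)
P(t) = t (P(t) = 2*t - t = t)
N = -7/45 (N = (7/3)/(-15) = (7/3)*(-1/15) = -7/45 ≈ -0.15556)
N**2 = (-7/45)**2 = 49/2025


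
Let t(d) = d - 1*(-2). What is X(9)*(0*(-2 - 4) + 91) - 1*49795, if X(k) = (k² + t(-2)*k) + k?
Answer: -41605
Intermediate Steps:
t(d) = 2 + d (t(d) = d + 2 = 2 + d)
X(k) = k + k² (X(k) = (k² + (2 - 2)*k) + k = (k² + 0*k) + k = (k² + 0) + k = k² + k = k + k²)
X(9)*(0*(-2 - 4) + 91) - 1*49795 = (9*(1 + 9))*(0*(-2 - 4) + 91) - 1*49795 = (9*10)*(0*(-6) + 91) - 49795 = 90*(0 + 91) - 49795 = 90*91 - 49795 = 8190 - 49795 = -41605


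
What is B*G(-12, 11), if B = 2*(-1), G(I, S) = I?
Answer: 24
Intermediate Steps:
B = -2
B*G(-12, 11) = -2*(-12) = 24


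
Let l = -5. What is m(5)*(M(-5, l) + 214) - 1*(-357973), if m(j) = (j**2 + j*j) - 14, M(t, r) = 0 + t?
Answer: 365497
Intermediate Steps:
M(t, r) = t
m(j) = -14 + 2*j**2 (m(j) = (j**2 + j**2) - 14 = 2*j**2 - 14 = -14 + 2*j**2)
m(5)*(M(-5, l) + 214) - 1*(-357973) = (-14 + 2*5**2)*(-5 + 214) - 1*(-357973) = (-14 + 2*25)*209 + 357973 = (-14 + 50)*209 + 357973 = 36*209 + 357973 = 7524 + 357973 = 365497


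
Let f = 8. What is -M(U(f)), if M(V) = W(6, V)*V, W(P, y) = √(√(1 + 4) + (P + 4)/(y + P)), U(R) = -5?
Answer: 5*√(10 + √5) ≈ 17.490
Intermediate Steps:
W(P, y) = √(√5 + (4 + P)/(P + y))
M(V) = V*√((10 + √5*(6 + V))/(6 + V)) (M(V) = √((4 + 6 + √5*(6 + V))/(6 + V))*V = √((10 + √5*(6 + V))/(6 + V))*V = V*√((10 + √5*(6 + V))/(6 + V)))
-M(U(f)) = -(-5)*√((10 + √5*(6 - 5))/(6 - 5)) = -(-5)*√((10 + √5*1)/1) = -(-5)*√(1*(10 + √5)) = -(-5)*√(10 + √5) = 5*√(10 + √5)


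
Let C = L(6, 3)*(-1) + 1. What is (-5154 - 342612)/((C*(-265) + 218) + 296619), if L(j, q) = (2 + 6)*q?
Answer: -173883/151466 ≈ -1.1480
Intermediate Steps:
L(j, q) = 8*q
C = -23 (C = (8*3)*(-1) + 1 = 24*(-1) + 1 = -24 + 1 = -23)
(-5154 - 342612)/((C*(-265) + 218) + 296619) = (-5154 - 342612)/((-23*(-265) + 218) + 296619) = -347766/((6095 + 218) + 296619) = -347766/(6313 + 296619) = -347766/302932 = -347766*1/302932 = -173883/151466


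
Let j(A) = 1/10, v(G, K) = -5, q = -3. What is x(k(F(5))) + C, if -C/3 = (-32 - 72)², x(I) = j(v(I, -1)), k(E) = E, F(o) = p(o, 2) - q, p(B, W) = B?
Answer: -324479/10 ≈ -32448.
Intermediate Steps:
j(A) = ⅒
F(o) = 3 + o (F(o) = o - 1*(-3) = o + 3 = 3 + o)
x(I) = ⅒
C = -32448 (C = -3*(-32 - 72)² = -3*(-104)² = -3*10816 = -32448)
x(k(F(5))) + C = ⅒ - 32448 = -324479/10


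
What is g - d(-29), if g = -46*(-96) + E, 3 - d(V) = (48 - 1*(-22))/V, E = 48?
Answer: 129299/29 ≈ 4458.6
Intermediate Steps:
d(V) = 3 - 70/V (d(V) = 3 - (48 - 1*(-22))/V = 3 - (48 + 22)/V = 3 - 70/V)
g = 4464 (g = -46*(-96) + 48 = 4416 + 48 = 4464)
g - d(-29) = 4464 - (3 - 70/(-29)) = 4464 - (3 - 70*(-1/29)) = 4464 - (3 + 70/29) = 4464 - 1*157/29 = 4464 - 157/29 = 129299/29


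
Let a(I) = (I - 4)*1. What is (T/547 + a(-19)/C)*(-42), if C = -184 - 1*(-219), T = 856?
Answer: -104274/2735 ≈ -38.126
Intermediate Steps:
a(I) = -4 + I (a(I) = (-4 + I)*1 = -4 + I)
C = 35 (C = -184 + 219 = 35)
(T/547 + a(-19)/C)*(-42) = (856/547 + (-4 - 19)/35)*(-42) = (856*(1/547) - 23*1/35)*(-42) = (856/547 - 23/35)*(-42) = (17379/19145)*(-42) = -104274/2735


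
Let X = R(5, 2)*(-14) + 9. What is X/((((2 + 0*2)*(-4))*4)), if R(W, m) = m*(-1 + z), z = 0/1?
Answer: -37/32 ≈ -1.1563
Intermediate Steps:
z = 0 (z = 0*1 = 0)
R(W, m) = -m (R(W, m) = m*(-1 + 0) = m*(-1) = -m)
X = 37 (X = -1*2*(-14) + 9 = -2*(-14) + 9 = 28 + 9 = 37)
X/((((2 + 0*2)*(-4))*4)) = 37/((((2 + 0*2)*(-4))*4)) = 37/((((2 + 0)*(-4))*4)) = 37/(((2*(-4))*4)) = 37/((-8*4)) = 37/(-32) = 37*(-1/32) = -37/32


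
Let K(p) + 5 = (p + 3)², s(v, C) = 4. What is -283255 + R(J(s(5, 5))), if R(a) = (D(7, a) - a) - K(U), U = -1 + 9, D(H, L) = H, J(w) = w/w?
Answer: -283365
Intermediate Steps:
J(w) = 1
U = 8
K(p) = -5 + (3 + p)² (K(p) = -5 + (p + 3)² = -5 + (3 + p)²)
R(a) = -109 - a (R(a) = (7 - a) - (-5 + (3 + 8)²) = (7 - a) - (-5 + 11²) = (7 - a) - (-5 + 121) = (7 - a) - 1*116 = (7 - a) - 116 = -109 - a)
-283255 + R(J(s(5, 5))) = -283255 + (-109 - 1*1) = -283255 + (-109 - 1) = -283255 - 110 = -283365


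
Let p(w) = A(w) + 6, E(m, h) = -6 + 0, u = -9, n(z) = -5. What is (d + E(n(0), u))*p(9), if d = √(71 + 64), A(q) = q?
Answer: -90 + 45*√15 ≈ 84.284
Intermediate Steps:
E(m, h) = -6
p(w) = 6 + w (p(w) = w + 6 = 6 + w)
d = 3*√15 (d = √135 = 3*√15 ≈ 11.619)
(d + E(n(0), u))*p(9) = (3*√15 - 6)*(6 + 9) = (-6 + 3*√15)*15 = -90 + 45*√15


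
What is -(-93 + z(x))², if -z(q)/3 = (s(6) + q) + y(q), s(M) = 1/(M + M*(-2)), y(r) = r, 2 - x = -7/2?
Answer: -63001/4 ≈ -15750.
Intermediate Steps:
x = 11/2 (x = 2 - (-7)/2 = 2 - 1*(-7/2) = 2 + 7/2 = 11/2 ≈ 5.5000)
s(M) = -1/M (s(M) = 1/(M - 2*M) = 1/(-M) = -1/M)
z(q) = ½ - 6*q (z(q) = -3*((-1/6 + q) + q) = -3*((-1*⅙ + q) + q) = -3*((-⅙ + q) + q) = -3*(-⅙ + 2*q) = ½ - 6*q)
-(-93 + z(x))² = -(-93 + (½ - 6*11/2))² = -(-93 + (½ - 33))² = -(-93 - 65/2)² = -(-251/2)² = -1*63001/4 = -63001/4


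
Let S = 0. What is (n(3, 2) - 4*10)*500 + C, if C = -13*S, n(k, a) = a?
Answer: -19000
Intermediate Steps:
C = 0 (C = -13*0 = 0)
(n(3, 2) - 4*10)*500 + C = (2 - 4*10)*500 + 0 = (2 - 40)*500 + 0 = -38*500 + 0 = -19000 + 0 = -19000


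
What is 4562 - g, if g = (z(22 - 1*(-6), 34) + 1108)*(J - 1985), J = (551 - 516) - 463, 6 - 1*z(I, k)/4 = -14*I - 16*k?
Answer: 11770350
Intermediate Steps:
z(I, k) = 24 + 56*I + 64*k (z(I, k) = 24 - 4*(-14*I - 16*k) = 24 - 4*(-16*k - 14*I) = 24 + (56*I + 64*k) = 24 + 56*I + 64*k)
J = -428 (J = 35 - 463 = -428)
g = -11765788 (g = ((24 + 56*(22 - 1*(-6)) + 64*34) + 1108)*(-428 - 1985) = ((24 + 56*(22 + 6) + 2176) + 1108)*(-2413) = ((24 + 56*28 + 2176) + 1108)*(-2413) = ((24 + 1568 + 2176) + 1108)*(-2413) = (3768 + 1108)*(-2413) = 4876*(-2413) = -11765788)
4562 - g = 4562 - 1*(-11765788) = 4562 + 11765788 = 11770350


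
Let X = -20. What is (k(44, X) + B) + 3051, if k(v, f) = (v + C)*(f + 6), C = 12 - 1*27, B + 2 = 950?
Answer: 3593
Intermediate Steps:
B = 948 (B = -2 + 950 = 948)
C = -15 (C = 12 - 27 = -15)
k(v, f) = (-15 + v)*(6 + f) (k(v, f) = (v - 15)*(f + 6) = (-15 + v)*(6 + f))
(k(44, X) + B) + 3051 = ((-90 - 15*(-20) + 6*44 - 20*44) + 948) + 3051 = ((-90 + 300 + 264 - 880) + 948) + 3051 = (-406 + 948) + 3051 = 542 + 3051 = 3593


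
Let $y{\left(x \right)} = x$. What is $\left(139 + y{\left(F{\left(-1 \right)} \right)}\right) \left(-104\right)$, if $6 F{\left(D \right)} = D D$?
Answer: $- \frac{43420}{3} \approx -14473.0$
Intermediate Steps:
$F{\left(D \right)} = \frac{D^{2}}{6}$ ($F{\left(D \right)} = \frac{D D}{6} = \frac{D^{2}}{6}$)
$\left(139 + y{\left(F{\left(-1 \right)} \right)}\right) \left(-104\right) = \left(139 + \frac{\left(-1\right)^{2}}{6}\right) \left(-104\right) = \left(139 + \frac{1}{6} \cdot 1\right) \left(-104\right) = \left(139 + \frac{1}{6}\right) \left(-104\right) = \frac{835}{6} \left(-104\right) = - \frac{43420}{3}$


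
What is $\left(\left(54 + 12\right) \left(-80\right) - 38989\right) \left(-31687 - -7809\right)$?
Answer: $1057055182$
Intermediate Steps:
$\left(\left(54 + 12\right) \left(-80\right) - 38989\right) \left(-31687 - -7809\right) = \left(66 \left(-80\right) - 38989\right) \left(-31687 + 7809\right) = \left(-5280 - 38989\right) \left(-23878\right) = \left(-44269\right) \left(-23878\right) = 1057055182$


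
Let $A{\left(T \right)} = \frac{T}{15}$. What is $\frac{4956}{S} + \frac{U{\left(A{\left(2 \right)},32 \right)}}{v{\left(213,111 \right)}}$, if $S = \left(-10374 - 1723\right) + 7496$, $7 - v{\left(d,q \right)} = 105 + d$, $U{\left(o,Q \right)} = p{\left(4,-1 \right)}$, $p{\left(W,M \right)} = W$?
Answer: $- \frac{1559720}{1430911} \approx -1.09$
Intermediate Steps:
$A{\left(T \right)} = \frac{T}{15}$ ($A{\left(T \right)} = T \frac{1}{15} = \frac{T}{15}$)
$U{\left(o,Q \right)} = 4$
$v{\left(d,q \right)} = -98 - d$ ($v{\left(d,q \right)} = 7 - \left(105 + d\right) = -98 - d$)
$S = -4601$ ($S = -12097 + 7496 = -4601$)
$\frac{4956}{S} + \frac{U{\left(A{\left(2 \right)},32 \right)}}{v{\left(213,111 \right)}} = \frac{4956}{-4601} + \frac{4}{-98 - 213} = 4956 \left(- \frac{1}{4601}\right) + \frac{4}{-98 - 213} = - \frac{4956}{4601} + \frac{4}{-311} = - \frac{4956}{4601} + 4 \left(- \frac{1}{311}\right) = - \frac{4956}{4601} - \frac{4}{311} = - \frac{1559720}{1430911}$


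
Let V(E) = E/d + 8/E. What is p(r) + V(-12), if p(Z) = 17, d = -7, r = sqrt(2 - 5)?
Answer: 379/21 ≈ 18.048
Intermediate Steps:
r = I*sqrt(3) (r = sqrt(-3) = I*sqrt(3) ≈ 1.732*I)
V(E) = 8/E - E/7 (V(E) = E/(-7) + 8/E = E*(-1/7) + 8/E = -E/7 + 8/E = 8/E - E/7)
p(r) + V(-12) = 17 + (8/(-12) - 1/7*(-12)) = 17 + (8*(-1/12) + 12/7) = 17 + (-2/3 + 12/7) = 17 + 22/21 = 379/21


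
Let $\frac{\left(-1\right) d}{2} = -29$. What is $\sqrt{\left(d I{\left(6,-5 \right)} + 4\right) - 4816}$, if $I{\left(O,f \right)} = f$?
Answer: $i \sqrt{5102} \approx 71.428 i$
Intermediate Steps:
$d = 58$ ($d = \left(-2\right) \left(-29\right) = 58$)
$\sqrt{\left(d I{\left(6,-5 \right)} + 4\right) - 4816} = \sqrt{\left(58 \left(-5\right) + 4\right) - 4816} = \sqrt{\left(-290 + 4\right) - 4816} = \sqrt{-286 - 4816} = \sqrt{-5102} = i \sqrt{5102}$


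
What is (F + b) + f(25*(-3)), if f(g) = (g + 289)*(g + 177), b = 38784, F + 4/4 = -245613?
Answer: -185002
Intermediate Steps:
F = -245614 (F = -1 - 245613 = -245614)
f(g) = (177 + g)*(289 + g) (f(g) = (289 + g)*(177 + g) = (177 + g)*(289 + g))
(F + b) + f(25*(-3)) = (-245614 + 38784) + (51153 + (25*(-3))² + 466*(25*(-3))) = -206830 + (51153 + (-75)² + 466*(-75)) = -206830 + (51153 + 5625 - 34950) = -206830 + 21828 = -185002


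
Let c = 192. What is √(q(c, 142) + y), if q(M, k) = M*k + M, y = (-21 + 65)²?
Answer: 4*√1837 ≈ 171.44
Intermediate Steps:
y = 1936 (y = 44² = 1936)
q(M, k) = M + M*k
√(q(c, 142) + y) = √(192*(1 + 142) + 1936) = √(192*143 + 1936) = √(27456 + 1936) = √29392 = 4*√1837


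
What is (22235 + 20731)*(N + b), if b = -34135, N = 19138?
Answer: -644361102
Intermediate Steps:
(22235 + 20731)*(N + b) = (22235 + 20731)*(19138 - 34135) = 42966*(-14997) = -644361102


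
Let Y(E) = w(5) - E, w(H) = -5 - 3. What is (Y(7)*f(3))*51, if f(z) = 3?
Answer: -2295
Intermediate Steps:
w(H) = -8
Y(E) = -8 - E
(Y(7)*f(3))*51 = ((-8 - 1*7)*3)*51 = ((-8 - 7)*3)*51 = -15*3*51 = -45*51 = -2295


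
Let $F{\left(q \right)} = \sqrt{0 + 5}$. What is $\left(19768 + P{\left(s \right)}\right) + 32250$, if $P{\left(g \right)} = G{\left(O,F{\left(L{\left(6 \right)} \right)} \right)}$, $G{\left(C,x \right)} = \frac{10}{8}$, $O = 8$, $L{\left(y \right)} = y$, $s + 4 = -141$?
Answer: $\frac{208077}{4} \approx 52019.0$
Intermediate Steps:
$s = -145$ ($s = -4 - 141 = -145$)
$F{\left(q \right)} = \sqrt{5}$
$G{\left(C,x \right)} = \frac{5}{4}$ ($G{\left(C,x \right)} = 10 \cdot \frac{1}{8} = \frac{5}{4}$)
$P{\left(g \right)} = \frac{5}{4}$
$\left(19768 + P{\left(s \right)}\right) + 32250 = \left(19768 + \frac{5}{4}\right) + 32250 = \frac{79077}{4} + 32250 = \frac{208077}{4}$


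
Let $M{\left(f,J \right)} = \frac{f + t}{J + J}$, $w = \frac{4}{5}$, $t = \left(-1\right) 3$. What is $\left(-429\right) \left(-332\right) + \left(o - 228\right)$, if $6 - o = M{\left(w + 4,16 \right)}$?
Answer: $\frac{22752951}{160} \approx 1.4221 \cdot 10^{5}$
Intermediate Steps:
$t = -3$
$w = \frac{4}{5}$ ($w = 4 \cdot \frac{1}{5} = \frac{4}{5} \approx 0.8$)
$M{\left(f,J \right)} = \frac{-3 + f}{2 J}$ ($M{\left(f,J \right)} = \frac{f - 3}{J + J} = \frac{-3 + f}{2 J}$)
$o = \frac{951}{160}$ ($o = 6 - \frac{-3 + \left(\frac{4}{5} + 4\right)}{2 \cdot 16} = 6 - \frac{1}{2} \cdot \frac{1}{16} \left(-3 + \frac{24}{5}\right) = 6 - \frac{1}{2} \cdot \frac{1}{16} \cdot \frac{9}{5} = 6 - \frac{9}{160} = \frac{951}{160} \approx 5.9437$)
$\left(-429\right) \left(-332\right) + \left(o - 228\right) = \left(-429\right) \left(-332\right) + \left(\frac{951}{160} - 228\right) = 142428 - \frac{35529}{160} = \frac{22752951}{160}$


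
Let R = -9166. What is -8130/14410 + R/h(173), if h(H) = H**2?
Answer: -37540483/43127689 ≈ -0.87045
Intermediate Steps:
-8130/14410 + R/h(173) = -8130/14410 - 9166/(173**2) = -8130*1/14410 - 9166/29929 = -813/1441 - 9166*1/29929 = -813/1441 - 9166/29929 = -37540483/43127689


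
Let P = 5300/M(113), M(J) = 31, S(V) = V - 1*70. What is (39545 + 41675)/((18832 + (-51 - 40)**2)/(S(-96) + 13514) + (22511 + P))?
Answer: 33607861360/9386366571 ≈ 3.5805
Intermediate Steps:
S(V) = -70 + V (S(V) = V - 70 = -70 + V)
P = 5300/31 ≈ 170.97
(39545 + 41675)/((18832 + (-51 - 40)**2)/(S(-96) + 13514) + (22511 + P)) = (39545 + 41675)/((18832 + (-51 - 40)**2)/((-70 - 96) + 13514) + (22511 + 5300/31)) = 81220/((18832 + (-91)**2)/(-166 + 13514) + 703141/31) = 81220/((18832 + 8281)/13348 + 703141/31) = 81220/(27113*(1/13348) + 703141/31) = 81220/(27113/13348 + 703141/31) = 81220/(9386366571/413788) = 81220*(413788/9386366571) = 33607861360/9386366571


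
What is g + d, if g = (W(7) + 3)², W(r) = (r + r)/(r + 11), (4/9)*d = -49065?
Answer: -35763761/324 ≈ -1.1038e+5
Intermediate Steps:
d = -441585/4 (d = (9/4)*(-49065) = -441585/4 ≈ -1.1040e+5)
W(r) = 2*r/(11 + r) (W(r) = (2*r)/(11 + r) = 2*r/(11 + r))
g = 1156/81 (g = (2*7/(11 + 7) + 3)² = (2*7/18 + 3)² = (2*7*(1/18) + 3)² = (7/9 + 3)² = (34/9)² = 1156/81 ≈ 14.272)
g + d = 1156/81 - 441585/4 = -35763761/324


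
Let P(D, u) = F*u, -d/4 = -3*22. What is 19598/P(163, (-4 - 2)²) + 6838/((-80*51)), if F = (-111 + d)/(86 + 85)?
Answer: 3713363/6120 ≈ 606.76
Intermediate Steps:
d = 264 (d = -(-12)*22 = -4*(-66) = 264)
F = 17/19 (F = (-111 + 264)/(86 + 85) = 153/171 = 153*(1/171) = 17/19 ≈ 0.89474)
P(D, u) = 17*u/19
19598/P(163, (-4 - 2)²) + 6838/((-80*51)) = 19598/((17*(-4 - 2)²/19)) + 6838/((-80*51)) = 19598/(((17/19)*(-6)²)) + 6838/(-4080) = 19598/(((17/19)*36)) + 6838*(-1/4080) = 19598/(612/19) - 3419/2040 = 19598*(19/612) - 3419/2040 = 186181/306 - 3419/2040 = 3713363/6120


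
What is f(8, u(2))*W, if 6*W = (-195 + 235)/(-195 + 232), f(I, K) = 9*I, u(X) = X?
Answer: 480/37 ≈ 12.973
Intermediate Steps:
W = 20/111 (W = ((-195 + 235)/(-195 + 232))/6 = (40/37)/6 = (40*(1/37))/6 = (1/6)*(40/37) = 20/111 ≈ 0.18018)
f(8, u(2))*W = (9*8)*(20/111) = 72*(20/111) = 480/37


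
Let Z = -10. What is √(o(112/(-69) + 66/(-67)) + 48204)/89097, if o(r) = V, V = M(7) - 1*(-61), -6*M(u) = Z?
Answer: 20*√1086/267291 ≈ 0.0024658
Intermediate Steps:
M(u) = 5/3 (M(u) = -⅙*(-10) = 5/3)
V = 188/3 (V = 5/3 - 1*(-61) = 5/3 + 61 = 188/3 ≈ 62.667)
o(r) = 188/3
√(o(112/(-69) + 66/(-67)) + 48204)/89097 = √(188/3 + 48204)/89097 = √(144800/3)*(1/89097) = (20*√1086/3)*(1/89097) = 20*√1086/267291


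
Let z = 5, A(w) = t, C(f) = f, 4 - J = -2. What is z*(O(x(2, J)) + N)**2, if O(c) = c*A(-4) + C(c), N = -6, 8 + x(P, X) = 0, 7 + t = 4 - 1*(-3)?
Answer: 980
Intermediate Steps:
J = 6 (J = 4 - 1*(-2) = 4 + 2 = 6)
t = 0 (t = -7 + (4 - 1*(-3)) = -7 + (4 + 3) = -7 + 7 = 0)
x(P, X) = -8 (x(P, X) = -8 + 0 = -8)
A(w) = 0
O(c) = c (O(c) = c*0 + c = 0 + c = c)
z*(O(x(2, J)) + N)**2 = 5*(-8 - 6)**2 = 5*(-14)**2 = 5*196 = 980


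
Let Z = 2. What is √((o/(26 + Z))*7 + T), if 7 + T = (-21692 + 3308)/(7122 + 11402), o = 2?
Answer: I*√642736490/9262 ≈ 2.7372*I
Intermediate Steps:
T = -37013/4631 (T = -7 + (-21692 + 3308)/(7122 + 11402) = -7 - 18384/18524 = -7 - 18384*1/18524 = -7 - 4596/4631 = -37013/4631 ≈ -7.9924)
√((o/(26 + Z))*7 + T) = √((2/(26 + 2))*7 - 37013/4631) = √((2/28)*7 - 37013/4631) = √((2*(1/28))*7 - 37013/4631) = √((1/14)*7 - 37013/4631) = √(½ - 37013/4631) = √(-69395/9262) = I*√642736490/9262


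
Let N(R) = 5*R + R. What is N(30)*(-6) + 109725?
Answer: 108645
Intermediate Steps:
N(R) = 6*R
N(30)*(-6) + 109725 = (6*30)*(-6) + 109725 = 180*(-6) + 109725 = -1080 + 109725 = 108645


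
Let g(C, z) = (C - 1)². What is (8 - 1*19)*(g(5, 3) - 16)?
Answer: 0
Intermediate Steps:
g(C, z) = (-1 + C)²
(8 - 1*19)*(g(5, 3) - 16) = (8 - 1*19)*((-1 + 5)² - 16) = (8 - 19)*(4² - 16) = -11*(16 - 16) = -11*0 = 0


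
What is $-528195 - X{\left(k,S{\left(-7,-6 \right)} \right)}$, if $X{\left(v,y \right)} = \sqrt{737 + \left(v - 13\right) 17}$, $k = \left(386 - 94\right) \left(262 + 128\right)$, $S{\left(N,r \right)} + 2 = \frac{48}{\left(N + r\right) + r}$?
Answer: $-528195 - 6 \sqrt{53791} \approx -5.2959 \cdot 10^{5}$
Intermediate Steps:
$S{\left(N,r \right)} = -2 + \frac{48}{N + 2 r}$ ($S{\left(N,r \right)} = -2 + \frac{48}{\left(N + r\right) + r} = -2 + \frac{48}{N + 2 r}$)
$k = 113880$ ($k = 292 \cdot 390 = 113880$)
$X{\left(v,y \right)} = \sqrt{516 + 17 v}$ ($X{\left(v,y \right)} = \sqrt{737 + \left(-13 + v\right) 17} = \sqrt{737 + \left(-221 + 17 v\right)} = \sqrt{516 + 17 v}$)
$-528195 - X{\left(k,S{\left(-7,-6 \right)} \right)} = -528195 - \sqrt{516 + 17 \cdot 113880} = -528195 - \sqrt{516 + 1935960} = -528195 - \sqrt{1936476} = -528195 - 6 \sqrt{53791}$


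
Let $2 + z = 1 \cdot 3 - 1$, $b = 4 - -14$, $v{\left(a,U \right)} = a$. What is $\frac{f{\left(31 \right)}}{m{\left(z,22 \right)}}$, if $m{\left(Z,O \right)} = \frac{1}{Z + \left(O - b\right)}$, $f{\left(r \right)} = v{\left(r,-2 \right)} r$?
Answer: $3844$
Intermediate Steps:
$b = 18$ ($b = 4 + 14 = 18$)
$f{\left(r \right)} = r^{2}$ ($f{\left(r \right)} = r r = r^{2}$)
$z = 0$ ($z = -2 + \left(1 \cdot 3 - 1\right) = -2 + \left(3 - 1\right) = -2 + 2 = 0$)
$m{\left(Z,O \right)} = \frac{1}{-18 + O + Z}$ ($m{\left(Z,O \right)} = \frac{1}{Z + \left(O - 18\right)} = \frac{1}{Z + \left(-18 + O\right)} = \frac{1}{-18 + O + Z}$)
$\frac{f{\left(31 \right)}}{m{\left(z,22 \right)}} = \frac{31^{2}}{\frac{1}{-18 + 22 + 0}} = \frac{961}{\frac{1}{4}} = 961 \frac{1}{\frac{1}{4}} = 961 \cdot 4 = 3844$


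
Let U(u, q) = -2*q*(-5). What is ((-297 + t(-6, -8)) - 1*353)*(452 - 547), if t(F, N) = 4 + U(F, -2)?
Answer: 63270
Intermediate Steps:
U(u, q) = 10*q
t(F, N) = -16 (t(F, N) = 4 + 10*(-2) = 4 - 20 = -16)
((-297 + t(-6, -8)) - 1*353)*(452 - 547) = ((-297 - 16) - 1*353)*(452 - 547) = (-313 - 353)*(-95) = -666*(-95) = 63270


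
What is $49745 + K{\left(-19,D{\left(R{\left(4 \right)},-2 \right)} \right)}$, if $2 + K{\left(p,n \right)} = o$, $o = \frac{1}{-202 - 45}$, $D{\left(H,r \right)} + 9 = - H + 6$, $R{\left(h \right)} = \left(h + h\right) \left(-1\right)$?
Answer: $\frac{12286520}{247} \approx 49743.0$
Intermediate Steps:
$R{\left(h \right)} = - 2 h$ ($R{\left(h \right)} = 2 h \left(-1\right) = - 2 h$)
$D{\left(H,r \right)} = -3 - H$ ($D{\left(H,r \right)} = -9 - \left(-6 + H\right) = -3 - H$)
$o = - \frac{1}{247}$ ($o = \frac{1}{-247} = - \frac{1}{247} \approx -0.0040486$)
$K{\left(p,n \right)} = - \frac{495}{247}$ ($K{\left(p,n \right)} = -2 - \frac{1}{247} = - \frac{495}{247}$)
$49745 + K{\left(-19,D{\left(R{\left(4 \right)},-2 \right)} \right)} = 49745 - \frac{495}{247} = \frac{12286520}{247}$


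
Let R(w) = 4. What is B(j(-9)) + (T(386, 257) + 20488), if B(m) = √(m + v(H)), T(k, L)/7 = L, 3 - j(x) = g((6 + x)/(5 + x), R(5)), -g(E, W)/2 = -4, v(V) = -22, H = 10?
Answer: 22287 + 3*I*√3 ≈ 22287.0 + 5.1962*I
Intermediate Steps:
g(E, W) = 8 (g(E, W) = -2*(-4) = 8)
j(x) = -5 (j(x) = 3 - 1*8 = 3 - 8 = -5)
T(k, L) = 7*L
B(m) = √(-22 + m) (B(m) = √(m - 22) = √(-22 + m))
B(j(-9)) + (T(386, 257) + 20488) = √(-22 - 5) + (7*257 + 20488) = √(-27) + (1799 + 20488) = 3*I*√3 + 22287 = 22287 + 3*I*√3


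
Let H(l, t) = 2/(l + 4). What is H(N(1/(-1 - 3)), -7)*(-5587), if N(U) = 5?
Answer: -11174/9 ≈ -1241.6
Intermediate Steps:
H(l, t) = 2/(4 + l)
H(N(1/(-1 - 3)), -7)*(-5587) = (2/(4 + 5))*(-5587) = (2/9)*(-5587) = -11174/9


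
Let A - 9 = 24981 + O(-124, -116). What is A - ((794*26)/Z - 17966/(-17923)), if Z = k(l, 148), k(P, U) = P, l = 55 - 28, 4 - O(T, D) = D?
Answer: 11780768816/483921 ≈ 24344.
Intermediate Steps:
O(T, D) = 4 - D
l = 27
Z = 27
A = 25110 (A = 9 + (24981 + (4 - 1*(-116))) = 9 + (24981 + (4 + 116)) = 9 + (24981 + 120) = 9 + 25101 = 25110)
A - ((794*26)/Z - 17966/(-17923)) = 25110 - ((794*26)/27 - 17966/(-17923)) = 25110 - (20644*(1/27) - 17966*(-1/17923)) = 25110 - (20644/27 + 17966/17923) = 25110 - 1*370487494/483921 = 25110 - 370487494/483921 = 11780768816/483921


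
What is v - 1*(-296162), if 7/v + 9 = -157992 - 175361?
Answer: 98729156637/333362 ≈ 2.9616e+5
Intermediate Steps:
v = -7/333362 (v = 7/(-9 + (-157992 - 175361)) = 7/(-9 - 333353) = 7/(-333362) = 7*(-1/333362) = -7/333362 ≈ -2.0998e-5)
v - 1*(-296162) = -7/333362 - 1*(-296162) = -7/333362 + 296162 = 98729156637/333362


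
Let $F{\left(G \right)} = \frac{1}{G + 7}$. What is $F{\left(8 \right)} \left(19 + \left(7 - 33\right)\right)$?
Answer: $- \frac{7}{15} \approx -0.46667$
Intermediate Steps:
$F{\left(G \right)} = \frac{1}{7 + G}$
$F{\left(8 \right)} \left(19 + \left(7 - 33\right)\right) = \frac{19 + \left(7 - 33\right)}{7 + 8} = \frac{19 + \left(7 - 33\right)}{15} = \frac{19 - 26}{15} = \frac{1}{15} \left(-7\right) = - \frac{7}{15}$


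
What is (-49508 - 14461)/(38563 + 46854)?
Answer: -63969/85417 ≈ -0.74890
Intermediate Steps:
(-49508 - 14461)/(38563 + 46854) = -63969/85417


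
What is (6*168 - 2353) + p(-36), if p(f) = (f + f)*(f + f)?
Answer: 3839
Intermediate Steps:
p(f) = 4*f² (p(f) = (2*f)*(2*f) = 4*f²)
(6*168 - 2353) + p(-36) = (6*168 - 2353) + 4*(-36)² = (1008 - 2353) + 4*1296 = -1345 + 5184 = 3839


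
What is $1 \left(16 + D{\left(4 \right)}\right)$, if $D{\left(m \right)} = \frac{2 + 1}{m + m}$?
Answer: $\frac{131}{8} \approx 16.375$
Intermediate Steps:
$D{\left(m \right)} = \frac{3}{2 m}$
$1 \left(16 + D{\left(4 \right)}\right) = 1 \left(16 + \frac{3}{2 \cdot 4}\right) = 1 \left(16 + \frac{3}{2} \cdot \frac{1}{4}\right) = 1 \left(16 + \frac{3}{8}\right) = 1 \cdot \frac{131}{8} = \frac{131}{8}$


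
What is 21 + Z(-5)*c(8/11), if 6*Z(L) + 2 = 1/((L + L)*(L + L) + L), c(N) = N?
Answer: 21693/1045 ≈ 20.759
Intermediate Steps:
Z(L) = -⅓ + 1/(6*(L + 4*L²)) (Z(L) = -⅓ + 1/(6*((L + L)*(L + L) + L)) = -⅓ + 1/(6*((2*L)*(2*L) + L)) = -⅓ + 1/(6*(4*L² + L)) = -⅓ + 1/(6*(L + 4*L²)))
21 + Z(-5)*c(8/11) = 21 + ((⅙)*(1 - 8*(-5)² - 2*(-5))/(-5*(1 + 4*(-5))))*(8/11) = 21 + ((⅙)*(-⅕)*(1 - 8*25 + 10)/(1 - 20))*(8*(1/11)) = 21 + ((⅙)*(-⅕)*(1 - 200 + 10)/(-19))*(8/11) = 21 + ((⅙)*(-⅕)*(-1/19)*(-189))*(8/11) = 21 - 63/190*8/11 = 21 - 252/1045 = 21693/1045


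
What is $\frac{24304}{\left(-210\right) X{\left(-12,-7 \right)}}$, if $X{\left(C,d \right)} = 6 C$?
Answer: $\frac{217}{135} \approx 1.6074$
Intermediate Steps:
$\frac{24304}{\left(-210\right) X{\left(-12,-7 \right)}} = \frac{24304}{\left(-210\right) 6 \left(-12\right)} = \frac{24304}{\left(-210\right) \left(-72\right)} = \frac{24304}{15120} = 24304 \cdot \frac{1}{15120} = \frac{217}{135}$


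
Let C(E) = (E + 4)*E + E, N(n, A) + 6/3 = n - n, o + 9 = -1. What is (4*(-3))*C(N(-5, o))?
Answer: 72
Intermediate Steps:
o = -10 (o = -9 - 1 = -10)
N(n, A) = -2 (N(n, A) = -2 + (n - n) = -2 + 0 = -2)
C(E) = E + E*(4 + E) (C(E) = (4 + E)*E + E = E*(4 + E) + E = E + E*(4 + E))
(4*(-3))*C(N(-5, o)) = (4*(-3))*(-2*(5 - 2)) = -(-24)*3 = -12*(-6) = 72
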